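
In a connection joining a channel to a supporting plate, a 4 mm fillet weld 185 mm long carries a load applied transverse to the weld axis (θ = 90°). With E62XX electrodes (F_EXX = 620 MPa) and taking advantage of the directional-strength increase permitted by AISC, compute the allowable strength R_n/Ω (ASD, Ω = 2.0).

t_e = 0.707 × 4 = 2.828 mm; A_we = 2.828 × 185 = 523.2 mm².
Directional factor: 1.0 + 0.5 sin^1.5(90°) = 1.5.
F_nw = 0.6 × 620 × 1.5 = 558 MPa.
R_n/Ω = (558 × 523.2) / 2.0 × 10⁻³ = 146 kN.

R_n/Ω ≈ 146 kN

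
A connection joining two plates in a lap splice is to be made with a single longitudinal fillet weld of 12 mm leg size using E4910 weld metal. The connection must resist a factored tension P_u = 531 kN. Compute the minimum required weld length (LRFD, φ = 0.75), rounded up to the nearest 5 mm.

L = 285 mm

E49XX → F_EXX = 490 MPa.
Throat t_e = 0.707 × 12 = 8.484 mm.
φr_n = 0.75 × 0.6 × 490 × 8.484 × 10⁻³ = 1.871 kN/mm.
L_req = P_u / φr_n = 531 / 1.871 = 283.8 mm total.
Round up → use L = 285 mm.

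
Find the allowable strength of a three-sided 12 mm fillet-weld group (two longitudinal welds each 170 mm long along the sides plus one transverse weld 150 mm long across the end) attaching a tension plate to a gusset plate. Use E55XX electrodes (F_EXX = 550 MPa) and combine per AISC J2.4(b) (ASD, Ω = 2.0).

R_n/Ω ≈ 720 kN

t_e = 0.707 × 12 = 8.484 mm.
R_nwl = 0.6 × 550 × 8.484 × 340 × 10⁻³ = 951.9 kN (longitudinal, 2 welds).
R_nwt = 0.6 × 550 × 8.484 × 150 × 10⁻³ = 420 kN (transverse, base value).
(i) R_nwl + R_nwt = 1372 kN; (ii) 0.85 R_nwl + 1.5 R_nwt = 1439 kN.
R_n = max = 1439 kN [governs: (ii)]; R_n/Ω = 719.5 kN.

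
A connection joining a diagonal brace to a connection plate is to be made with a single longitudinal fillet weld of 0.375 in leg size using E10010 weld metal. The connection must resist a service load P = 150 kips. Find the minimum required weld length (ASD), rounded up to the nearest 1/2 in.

L = 19 in

E100XX → F_EXX = 100 ksi.
Throat t_e = 0.707 × 0.375 = 0.2651 in.
r_n/Ω = (0.6 × 100 × 0.2651) / 2.0 = 7.954 kip/in.
L_req = P / (r_n/Ω) = 150 / 7.954 = 18.86 in total.
Round up → use L = 19 in.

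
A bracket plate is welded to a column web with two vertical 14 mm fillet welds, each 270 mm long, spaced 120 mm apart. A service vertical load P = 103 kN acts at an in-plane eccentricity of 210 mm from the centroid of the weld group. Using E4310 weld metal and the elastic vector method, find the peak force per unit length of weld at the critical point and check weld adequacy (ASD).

f_max ≈ 711 N/mm; adequate

E43XX → F_EXX = 430 MPa.
Total weld length L_w = 540 mm. Treat welds as unit-width lines.
Polar moment about centroid: J = 2[d³/12 + d(b/2)²] = 2[270³/12 + 270×60²] = 5224000 mm³.
Direct shear f_v = P/L_w = 103×10³ / 540 = 190.7 N/mm (vertical).
Torsion M = P·e = 103×10³ × 210 = 21630000 N·mm.
Critical point at (x, y) = (60, 135) from centroid. f_tx = M·y/J = 558.9 N/mm; f_ty = M·x/J = 248.4 N/mm.
Resultant f_max = √[f_tx² + (f_v + f_ty)²] = √[558.9² + (190.7 + 248.4)²] = 710.8 N/mm.
Capacity per unit length: r_n/Ω = (1/2.0) × 0.6 × 430 × (0.707 × 14) = 1277 N/mm.
710.8 ≤ 1277 → adequate.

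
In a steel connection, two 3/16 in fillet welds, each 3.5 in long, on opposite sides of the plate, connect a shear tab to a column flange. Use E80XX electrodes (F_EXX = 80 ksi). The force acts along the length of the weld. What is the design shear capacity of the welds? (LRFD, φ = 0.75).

Effective throat t_e = 0.707 × 0.1875 = 0.1326 in.
Total length L = 7 in; A_we = 0.1326 × 7 = 0.9279 in².
F_nw = 0.6 F_EXX = 0.6 × 80 = 48 ksi.
φR_n = 0.75 × 48 × 0.9279 = 33.41 kip.

φR_n ≈ 33.4 kip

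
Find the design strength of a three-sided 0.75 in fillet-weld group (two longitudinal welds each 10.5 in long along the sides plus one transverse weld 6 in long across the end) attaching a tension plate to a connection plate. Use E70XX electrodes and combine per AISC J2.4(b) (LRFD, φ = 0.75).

E70XX → F_EXX = 70 ksi.
t_e = 0.707 × 0.75 = 0.5302 in.
R_nwl = 0.6 × 70 × 0.5302 × 21 = 467.7 kip (longitudinal, 2 welds).
R_nwt = 0.6 × 70 × 0.5302 × 6 = 133.6 kip (transverse, base value).
(i) R_nwl + R_nwt = 601.3 kip; (ii) 0.85 R_nwl + 1.5 R_nwt = 598 kip.
R_n = max = 601.3 kip [governs: (i)]; φR_n = 451 kip.

φR_n ≈ 451 kip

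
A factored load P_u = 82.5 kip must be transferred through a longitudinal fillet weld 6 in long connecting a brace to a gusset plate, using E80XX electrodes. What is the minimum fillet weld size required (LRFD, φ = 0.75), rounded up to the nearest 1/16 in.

E80XX → F_EXX = 80 ksi.
Total weld length L = 6 in.
Required throat t_e = P_u / (φ × 0.6 F_EXX × L) = 82.5 / (0.75 × 0.6 × 80 × 6) = 0.3819 in.
Required leg w = t_e / 0.707 = 0.5402 in → use 9/16 in.

w = 9/16 in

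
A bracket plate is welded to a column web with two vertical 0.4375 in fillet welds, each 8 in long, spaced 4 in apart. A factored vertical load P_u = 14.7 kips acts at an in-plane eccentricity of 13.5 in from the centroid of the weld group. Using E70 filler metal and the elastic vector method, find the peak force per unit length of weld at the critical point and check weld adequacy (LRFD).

f_max ≈ 6.41 kip/in; adequate

E70XX → F_EXX = 70 ksi.
Total weld length L_w = 16 in. Treat welds as unit-width lines.
Polar moment about centroid: J = 2[d³/12 + d(b/2)²] = 2[8³/12 + 8×2²] = 149.3 in³.
Direct shear f_v = P/L_w = 14.7 / 16 = 0.9187 kip/in (vertical).
Torsion M = P·e = 14.7 × 13.5 = 198.45 kip·in.
Critical point at (x, y) = (2, 4) from centroid. f_tx = M·y/J = 5.316 kip/in; f_ty = M·x/J = 2.658 kip/in.
Resultant f_max = √[f_tx² + (f_v + f_ty)²] = √[5.316² + (0.9187 + 2.658)²] = 6.407 kip/in.
Capacity per unit length: φr_n = 0.75 × 0.6 × 70 × (0.707 × 0.4375) = 9.743 kip/in.
6.407 ≤ 9.743 → adequate.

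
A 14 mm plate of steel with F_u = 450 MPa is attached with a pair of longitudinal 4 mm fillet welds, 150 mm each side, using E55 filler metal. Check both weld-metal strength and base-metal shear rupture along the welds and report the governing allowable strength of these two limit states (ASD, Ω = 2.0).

E55XX → F_EXX = 550 MPa.
t_e = 0.707 × 4 = 2.828 mm; L = 300 mm.
Weld metal: R_n/Ω = (1/2.0) × 0.6 × 550 × 2.828 × 300 × 10⁻³ = 140 kN.
Base metal (shear rupture): R_n/Ω = (1/2.0) × 0.6 × 450 × 14 × 300 × 10⁻³ = 567 kN.
Governing: weld metal.

R_n/Ω ≈ 140 kN (weld metal governs)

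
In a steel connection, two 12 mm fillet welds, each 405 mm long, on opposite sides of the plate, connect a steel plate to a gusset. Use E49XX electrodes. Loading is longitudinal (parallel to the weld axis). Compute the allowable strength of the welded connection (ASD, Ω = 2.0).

R_n/Ω ≈ 1010 kN

E49XX → F_EXX = 490 MPa.
Effective throat t_e = 0.707 × 12 = 8.484 mm.
Total length L = 810 mm; A_we = 8.484 × 810 = 6872 mm².
F_nw = 0.6 F_EXX = 0.6 × 490 = 294 MPa.
R_n = 294 × 6872 × 10⁻³ = 2020 kN; R_n/Ω = 2020/2.0 = 1010 kN.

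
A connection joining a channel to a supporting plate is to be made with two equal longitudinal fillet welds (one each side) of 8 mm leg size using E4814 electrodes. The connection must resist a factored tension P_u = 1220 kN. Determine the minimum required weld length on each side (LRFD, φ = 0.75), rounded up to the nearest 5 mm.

L = 500 mm on each side

E48XX → F_EXX = 480 MPa.
Throat t_e = 0.707 × 8 = 5.656 mm.
φr_n = 0.75 × 0.6 × 480 × 5.656 × 10⁻³ = 1.222 kN/mm.
L_req = P_u / φr_n = 1220 / 1.222 = 998.6 mm total.
Per side: 998.6 / 2 = 499.3 mm.
Round up → use L = 500 mm on each side.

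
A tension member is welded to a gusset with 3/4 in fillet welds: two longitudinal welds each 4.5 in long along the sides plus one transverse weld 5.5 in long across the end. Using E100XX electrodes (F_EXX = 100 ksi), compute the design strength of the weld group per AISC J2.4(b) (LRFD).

φR_n ≈ 379 kips

t_e = 0.707 × 0.75 = 0.5302 in.
R_nwl = 0.6 × 100 × 0.5302 × 9 = 286.3 kips (longitudinal, 2 welds).
R_nwt = 0.6 × 100 × 0.5302 × 5.5 = 175 kips (transverse, base value).
(i) R_nwl + R_nwt = 461.3 kips; (ii) 0.85 R_nwl + 1.5 R_nwt = 505.9 kips.
R_n = max = 505.9 kips [governs: (ii)]; φR_n = 379.4 kips.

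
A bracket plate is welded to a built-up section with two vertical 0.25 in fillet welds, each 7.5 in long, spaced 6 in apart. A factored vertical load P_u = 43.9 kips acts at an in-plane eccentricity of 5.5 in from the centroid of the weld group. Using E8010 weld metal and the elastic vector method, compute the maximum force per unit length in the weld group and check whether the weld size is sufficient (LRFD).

f_max ≈ 7.82 kip/in; NOT adequate

E80XX → F_EXX = 80 ksi.
Total weld length L_w = 15 in. Treat welds as unit-width lines.
Polar moment about centroid: J = 2[d³/12 + d(b/2)²] = 2[7.5³/12 + 7.5×3²] = 205.3 in³.
Direct shear f_v = P/L_w = 43.9 / 15 = 2.927 kip/in (vertical).
Torsion M = P·e = 43.9 × 5.5 = 241.45 kip·in.
Critical point at (x, y) = (3, 3.75) from centroid. f_tx = M·y/J = 4.41 kip/in; f_ty = M·x/J = 3.528 kip/in.
Resultant f_max = √[f_tx² + (f_v + f_ty)²] = √[4.41² + (2.927 + 3.528)²] = 7.817 kip/in.
Capacity per unit length: φr_n = 0.75 × 0.6 × 80 × (0.707 × 0.25) = 6.363 kip/in.
7.817 > 6.363 → NOT adequate.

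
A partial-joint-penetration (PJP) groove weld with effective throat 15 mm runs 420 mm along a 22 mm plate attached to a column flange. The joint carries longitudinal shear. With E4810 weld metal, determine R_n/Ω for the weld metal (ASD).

E48XX → F_EXX = 480 MPa.
Effective throat (given) t_e = 15 mm.
A_we = 15 × 420 = 6300 mm².
F_nw = 0.6 F_EXX = 288 MPa.
R_n/Ω = (288 × 6300) / 2.0 × 10⁻³ = 907.2 kN.

R_n/Ω ≈ 907 kN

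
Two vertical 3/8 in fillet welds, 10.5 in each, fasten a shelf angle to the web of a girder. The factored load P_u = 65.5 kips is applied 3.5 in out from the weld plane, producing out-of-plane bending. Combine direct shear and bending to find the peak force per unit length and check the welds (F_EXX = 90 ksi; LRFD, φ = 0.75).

f_max ≈ 6.97 kip/in; adequate

L_w = 2 × 10.5 = 21 in; section modulus (unit throat) S = 2 × L²/6 = 36.75 in².
Direct shear f_v = P/L_w = 65.5/21 = 3.119 kip/in.
Moment M = P × e = 65.5 × 3.5 = 229.25 kip·in; bending f_b = M/S = 6.238 kip/in.
f_max = √(f_v² + f_b²) = √(3.119² + 6.238²) = 6.974 kip/in.
φr_n = 0.75 × 0.6 × 90 × (0.707 × 0.375) = 10.74 kip/in → adequate.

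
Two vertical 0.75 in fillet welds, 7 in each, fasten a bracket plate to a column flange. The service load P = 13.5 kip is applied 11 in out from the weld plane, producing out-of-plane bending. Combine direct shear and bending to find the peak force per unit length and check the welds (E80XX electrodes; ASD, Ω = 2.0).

E80XX → F_EXX = 80 ksi.
L_w = 2 × 7 = 14 in; section modulus (unit throat) S = 2 × L²/6 = 16.33 in².
Direct shear f_v = P/L_w = 13.5/14 = 0.9643 kip/in.
Moment M = P × e = 13.5 × 11 = 148.5 kip·in; bending f_b = M/S = 9.092 kip/in.
f_max = √(f_v² + f_b²) = √(0.9643² + 9.092²) = 9.143 kip/in.
r_n/Ω = (1/2.0) × 0.6 × 80 × (0.707 × 0.75) = 12.73 kip/in → adequate.

f_max ≈ 9.14 kip/in; adequate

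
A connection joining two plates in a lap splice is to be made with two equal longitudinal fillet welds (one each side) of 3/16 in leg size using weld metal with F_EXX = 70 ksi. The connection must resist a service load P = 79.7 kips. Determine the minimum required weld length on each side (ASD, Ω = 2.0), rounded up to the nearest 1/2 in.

L = 14.5 in on each side

Throat t_e = 0.707 × 0.1875 = 0.1326 in.
r_n/Ω = (0.6 × 70 × 0.1326) / 2.0 = 2.784 kip/in.
L_req = P / (r_n/Ω) = 79.7 / 2.784 = 28.63 in total.
Per side: 28.63 / 2 = 14.31 in.
Round up → use L = 14.5 in on each side.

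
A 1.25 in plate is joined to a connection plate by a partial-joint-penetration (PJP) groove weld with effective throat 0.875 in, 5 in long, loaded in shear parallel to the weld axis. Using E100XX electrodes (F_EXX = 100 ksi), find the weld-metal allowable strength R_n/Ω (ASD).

Effective throat (given) t_e = 0.875 in.
A_we = 0.875 × 5 = 4.375 in².
F_nw = 0.6 F_EXX = 60 ksi.
R_n/Ω = (60 × 4.375) / 2.0 = 131.2 kips.

R_n/Ω ≈ 131 kips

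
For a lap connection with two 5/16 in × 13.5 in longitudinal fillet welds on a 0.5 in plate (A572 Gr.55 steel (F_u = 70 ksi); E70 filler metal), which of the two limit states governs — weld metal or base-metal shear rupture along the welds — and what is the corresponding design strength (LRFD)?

E70XX → F_EXX = 70 ksi.
t_e = 0.707 × 0.3125 = 0.2209 in; L = 27 in.
Weld metal: φR_n = 0.75 × 0.6 × 70 × 0.2209 × 27 = 187.9 kip.
Base metal (shear rupture): φR_n = 0.75 × 0.6 × 70 × 0.5 × 27 = 425.2 kip.
Governing: weld metal.

φR_n ≈ 188 kip (weld metal governs)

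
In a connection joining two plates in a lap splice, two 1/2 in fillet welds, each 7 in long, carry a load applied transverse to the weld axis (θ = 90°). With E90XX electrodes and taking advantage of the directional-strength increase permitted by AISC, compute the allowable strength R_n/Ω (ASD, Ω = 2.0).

E90XX → F_EXX = 90 ksi.
t_e = 0.707 × 0.5 = 0.3535 in; A_we = 0.3535 × 14 = 4.949 in².
Directional factor: 1.0 + 0.5 sin^1.5(90°) = 1.5.
F_nw = 0.6 × 90 × 1.5 = 81 ksi.
R_n/Ω = (81 × 4.949) / 2.0 = 200.4 kip.

R_n/Ω ≈ 200 kip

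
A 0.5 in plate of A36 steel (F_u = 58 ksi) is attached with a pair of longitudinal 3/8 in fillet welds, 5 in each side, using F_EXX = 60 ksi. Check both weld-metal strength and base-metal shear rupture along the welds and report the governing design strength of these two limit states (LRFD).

t_e = 0.707 × 0.375 = 0.2651 in; L = 10 in.
Weld metal: φR_n = 0.75 × 0.6 × 60 × 0.2651 × 10 = 71.58 kip.
Base metal (shear rupture): φR_n = 0.75 × 0.6 × 58 × 0.5 × 10 = 130.5 kip.
Governing: weld metal.

φR_n ≈ 71.6 kip (weld metal governs)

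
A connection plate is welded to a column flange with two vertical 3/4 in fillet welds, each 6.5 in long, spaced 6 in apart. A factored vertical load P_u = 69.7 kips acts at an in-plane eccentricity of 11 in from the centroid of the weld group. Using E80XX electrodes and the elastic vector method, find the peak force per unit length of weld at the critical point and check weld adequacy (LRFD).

f_max ≈ 24.8 kip/in; NOT adequate

E80XX → F_EXX = 80 ksi.
Total weld length L_w = 13 in. Treat welds as unit-width lines.
Polar moment about centroid: J = 2[d³/12 + d(b/2)²] = 2[6.5³/12 + 6.5×3²] = 162.8 in³.
Direct shear f_v = P/L_w = 69.7 / 13 = 5.362 kip/in (vertical).
Torsion M = P·e = 69.7 × 11 = 766.7 kip·in.
Critical point at (x, y) = (3, 3.25) from centroid. f_tx = M·y/J = 15.31 kip/in; f_ty = M·x/J = 14.13 kip/in.
Resultant f_max = √[f_tx² + (f_v + f_ty)²] = √[15.31² + (5.362 + 14.13)²] = 24.79 kip/in.
Capacity per unit length: φr_n = 0.75 × 0.6 × 80 × (0.707 × 0.75) = 19.09 kip/in.
24.79 > 19.09 → NOT adequate.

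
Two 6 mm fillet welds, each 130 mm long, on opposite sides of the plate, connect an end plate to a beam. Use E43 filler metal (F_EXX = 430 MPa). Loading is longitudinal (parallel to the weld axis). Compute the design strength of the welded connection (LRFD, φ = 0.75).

φR_n ≈ 213 kN

Effective throat t_e = 0.707 × 6 = 4.242 mm.
Total length L = 260 mm; A_we = 4.242 × 260 = 1103 mm².
F_nw = 0.6 F_EXX = 0.6 × 430 = 258 MPa.
φR_n = 0.75 × 258 × 1103 × 10⁻³ = 213.4 kN.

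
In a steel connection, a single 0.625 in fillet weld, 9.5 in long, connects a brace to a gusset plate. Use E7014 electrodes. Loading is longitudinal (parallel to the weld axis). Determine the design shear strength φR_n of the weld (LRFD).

φR_n ≈ 132 kip

E70XX → F_EXX = 70 ksi.
Effective throat t_e = 0.707 × 0.625 = 0.4419 in.
Total length L = 9.5 in; A_we = 0.4419 × 9.5 = 4.198 in².
F_nw = 0.6 F_EXX = 0.6 × 70 = 42 ksi.
φR_n = 0.75 × 42 × 4.198 = 132.2 kip.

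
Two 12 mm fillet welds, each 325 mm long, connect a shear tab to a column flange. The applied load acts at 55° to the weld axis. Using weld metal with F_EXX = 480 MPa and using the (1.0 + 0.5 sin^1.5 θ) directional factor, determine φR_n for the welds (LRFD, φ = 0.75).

φR_n ≈ 1630 kN

t_e = 0.707 × 12 = 8.484 mm; A_we = 8.484 × 650 = 5515 mm².
Directional factor: 1.0 + 0.5 sin^1.5(55°) = 1.371.
F_nw = 0.6 × 480 × 1.371 = 394.8 MPa.
φR_n = 0.75 × 394.8 × 5515 × 10⁻³ = 1633 kN.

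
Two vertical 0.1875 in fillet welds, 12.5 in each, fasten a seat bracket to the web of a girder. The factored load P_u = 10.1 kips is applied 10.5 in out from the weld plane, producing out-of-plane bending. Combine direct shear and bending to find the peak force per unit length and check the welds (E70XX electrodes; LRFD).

E70XX → F_EXX = 70 ksi.
L_w = 2 × 12.5 = 25 in; section modulus (unit throat) S = 2 × L²/6 = 52.08 in².
Direct shear f_v = P/L_w = 10.1/25 = 0.404 kip/in.
Moment M = P × e = 10.1 × 10.5 = 106.05 kip·in; bending f_b = M/S = 2.036 kip/in.
f_max = √(f_v² + f_b²) = √(0.404² + 2.036²) = 2.076 kip/in.
φr_n = 0.75 × 0.6 × 70 × (0.707 × 0.1875) = 4.176 kip/in → adequate.

f_max ≈ 2.08 kip/in; adequate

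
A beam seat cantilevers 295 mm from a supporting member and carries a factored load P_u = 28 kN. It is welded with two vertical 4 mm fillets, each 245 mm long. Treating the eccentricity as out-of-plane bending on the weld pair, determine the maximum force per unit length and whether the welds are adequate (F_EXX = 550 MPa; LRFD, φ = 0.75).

L_w = 2 × 245 = 490 mm; section modulus (unit throat) S = 2 × L²/6 = 20010 mm².
Direct shear f_v = P/L_w = 28×10³/490 = 57.14 N/mm.
Moment M = P × e = 28×10³ × 295 = 8260000 N·mm; bending f_b = M/S = 412.8 N/mm.
f_max = √(f_v² + f_b²) = √(57.14² + 412.8²) = 416.8 N/mm.
φr_n = 0.75 × 0.6 × 550 × (0.707 × 4) = 699.9 N/mm → adequate.

f_max ≈ 417 N/mm; adequate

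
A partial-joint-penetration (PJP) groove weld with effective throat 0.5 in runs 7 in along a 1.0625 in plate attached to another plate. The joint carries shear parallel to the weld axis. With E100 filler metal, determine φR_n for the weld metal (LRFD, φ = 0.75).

E100XX → F_EXX = 100 ksi.
Effective throat (given) t_e = 0.5 in.
A_we = 0.5 × 7 = 3.5 in².
F_nw = 0.6 F_EXX = 60 ksi.
φR_n = 0.75 × 60 × 3.5 = 157.5 kips.

φR_n ≈ 158 kips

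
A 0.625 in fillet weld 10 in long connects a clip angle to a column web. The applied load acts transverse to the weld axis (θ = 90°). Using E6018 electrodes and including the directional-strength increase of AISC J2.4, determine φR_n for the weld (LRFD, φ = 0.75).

E60XX → F_EXX = 60 ksi.
t_e = 0.707 × 0.625 = 0.4419 in; A_we = 0.4419 × 10 = 4.419 in².
Directional factor: 1.0 + 0.5 sin^1.5(90°) = 1.5.
F_nw = 0.6 × 60 × 1.5 = 54 ksi.
φR_n = 0.75 × 54 × 4.419 = 179 kip.

φR_n ≈ 179 kip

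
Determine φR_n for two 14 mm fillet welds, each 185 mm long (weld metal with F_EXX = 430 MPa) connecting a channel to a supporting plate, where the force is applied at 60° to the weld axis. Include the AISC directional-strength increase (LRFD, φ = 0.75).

φR_n ≈ 994 kN

t_e = 0.707 × 14 = 9.898 mm; A_we = 9.898 × 370 = 3662 mm².
Directional factor: 1.0 + 0.5 sin^1.5(60°) = 1.403.
F_nw = 0.6 × 430 × 1.403 = 362 MPa.
φR_n = 0.75 × 362 × 3662 × 10⁻³ = 994.2 kN.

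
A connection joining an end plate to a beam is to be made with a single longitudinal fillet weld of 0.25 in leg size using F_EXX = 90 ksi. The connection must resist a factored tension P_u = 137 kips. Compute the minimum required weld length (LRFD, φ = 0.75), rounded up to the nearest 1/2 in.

L = 19.5 in

Throat t_e = 0.707 × 0.25 = 0.1767 in.
φr_n = 0.75 × 0.6 × 90 × 0.1767 = 7.158 kips/in.
L_req = P_u / φr_n = 137 / 7.158 = 19.14 in total.
Round up → use L = 19.5 in.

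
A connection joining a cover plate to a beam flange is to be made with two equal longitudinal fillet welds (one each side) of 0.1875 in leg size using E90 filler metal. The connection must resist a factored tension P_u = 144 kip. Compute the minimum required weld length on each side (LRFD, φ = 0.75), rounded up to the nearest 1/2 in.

L = 13.5 in on each side

E90XX → F_EXX = 90 ksi.
Throat t_e = 0.707 × 0.1875 = 0.1326 in.
φr_n = 0.75 × 0.6 × 90 × 0.1326 = 5.369 kip/in.
L_req = P_u / φr_n = 144 / 5.369 = 26.82 in total.
Per side: 26.82 / 2 = 13.41 in.
Round up → use L = 13.5 in on each side.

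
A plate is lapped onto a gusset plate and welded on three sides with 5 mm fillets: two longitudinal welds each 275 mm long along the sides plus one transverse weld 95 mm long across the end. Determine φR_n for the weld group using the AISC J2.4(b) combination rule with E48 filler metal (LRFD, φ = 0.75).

E48XX → F_EXX = 480 MPa.
t_e = 0.707 × 5 = 3.535 mm.
R_nwl = 0.6 × 480 × 3.535 × 550 × 10⁻³ = 559.9 kN (longitudinal, 2 welds).
R_nwt = 0.6 × 480 × 3.535 × 95 × 10⁻³ = 96.72 kN (transverse, base value).
(i) R_nwl + R_nwt = 656.7 kN; (ii) 0.85 R_nwl + 1.5 R_nwt = 621 kN.
R_n = max = 656.7 kN [governs: (i)]; φR_n = 492.5 kN.

φR_n ≈ 492 kN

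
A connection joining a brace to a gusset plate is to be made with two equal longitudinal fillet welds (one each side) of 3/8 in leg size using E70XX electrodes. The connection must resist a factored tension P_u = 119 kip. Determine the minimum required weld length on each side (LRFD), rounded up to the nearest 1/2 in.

E70XX → F_EXX = 70 ksi.
Throat t_e = 0.707 × 0.375 = 0.2651 in.
φr_n = 0.75 × 0.6 × 70 × 0.2651 = 8.351 kip/in.
L_req = P_u / φr_n = 119 / 8.351 = 14.25 in total.
Per side: 14.25 / 2 = 7.125 in.
Round up → use L = 7.5 in on each side.

L = 7.5 in on each side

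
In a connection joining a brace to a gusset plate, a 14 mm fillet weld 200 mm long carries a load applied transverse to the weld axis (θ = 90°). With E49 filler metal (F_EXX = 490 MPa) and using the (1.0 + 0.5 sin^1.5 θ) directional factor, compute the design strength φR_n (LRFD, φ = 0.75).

t_e = 0.707 × 14 = 9.898 mm; A_we = 9.898 × 200 = 1980 mm².
Directional factor: 1.0 + 0.5 sin^1.5(90°) = 1.5.
F_nw = 0.6 × 490 × 1.5 = 441 MPa.
φR_n = 0.75 × 441 × 1980 × 10⁻³ = 654.8 kN.

φR_n ≈ 655 kN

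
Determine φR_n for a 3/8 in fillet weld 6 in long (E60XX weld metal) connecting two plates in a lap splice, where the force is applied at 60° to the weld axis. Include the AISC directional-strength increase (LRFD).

E60XX → F_EXX = 60 ksi.
t_e = 0.707 × 0.375 = 0.2651 in; A_we = 0.2651 × 6 = 1.591 in².
Directional factor: 1.0 + 0.5 sin^1.5(60°) = 1.403.
F_nw = 0.6 × 60 × 1.403 = 50.51 ksi.
φR_n = 0.75 × 50.51 × 1.591 = 60.26 kips.

φR_n ≈ 60.3 kips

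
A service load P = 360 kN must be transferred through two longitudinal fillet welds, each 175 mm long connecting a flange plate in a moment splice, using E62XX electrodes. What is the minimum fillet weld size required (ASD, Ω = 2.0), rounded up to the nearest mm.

w = 8 mm

E62XX → F_EXX = 620 MPa.
Total weld length L = 350 mm.
Required throat t_e = P × Ω / (0.6 F_EXX × L) = 360 × 2.0 / (0.6 × 620 × 350 × 10⁻³) = 5.53 mm.
Required leg w = t_e / 0.707 = 7.822 mm → use 8 mm.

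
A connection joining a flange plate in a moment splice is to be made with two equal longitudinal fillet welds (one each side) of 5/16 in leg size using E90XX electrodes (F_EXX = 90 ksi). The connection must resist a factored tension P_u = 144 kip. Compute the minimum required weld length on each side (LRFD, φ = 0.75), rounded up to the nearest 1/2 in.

Throat t_e = 0.707 × 0.3125 = 0.2209 in.
φr_n = 0.75 × 0.6 × 90 × 0.2209 = 8.948 kip/in.
L_req = P_u / φr_n = 144 / 8.948 = 16.09 in total.
Per side: 16.09 / 2 = 8.047 in.
Round up → use L = 8.5 in on each side.

L = 8.5 in on each side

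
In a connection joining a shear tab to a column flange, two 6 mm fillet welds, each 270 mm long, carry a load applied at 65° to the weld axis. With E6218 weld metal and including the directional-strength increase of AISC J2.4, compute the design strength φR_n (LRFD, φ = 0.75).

φR_n ≈ 915 kN

E62XX → F_EXX = 620 MPa.
t_e = 0.707 × 6 = 4.242 mm; A_we = 4.242 × 540 = 2291 mm².
Directional factor: 1.0 + 0.5 sin^1.5(65°) = 1.431.
F_nw = 0.6 × 620 × 1.431 = 532.5 MPa.
φR_n = 0.75 × 532.5 × 2291 × 10⁻³ = 914.8 kN.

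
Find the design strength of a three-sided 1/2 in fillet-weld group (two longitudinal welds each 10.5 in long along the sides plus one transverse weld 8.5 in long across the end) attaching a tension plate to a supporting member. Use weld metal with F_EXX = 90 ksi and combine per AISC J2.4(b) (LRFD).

t_e = 0.707 × 0.5 = 0.3535 in.
R_nwl = 0.6 × 90 × 0.3535 × 21 = 400.9 kips (longitudinal, 2 welds).
R_nwt = 0.6 × 90 × 0.3535 × 8.5 = 162.3 kips (transverse, base value).
(i) R_nwl + R_nwt = 563.1 kips; (ii) 0.85 R_nwl + 1.5 R_nwt = 584.1 kips.
R_n = max = 584.1 kips [governs: (ii)]; φR_n = 438.1 kips.

φR_n ≈ 438 kips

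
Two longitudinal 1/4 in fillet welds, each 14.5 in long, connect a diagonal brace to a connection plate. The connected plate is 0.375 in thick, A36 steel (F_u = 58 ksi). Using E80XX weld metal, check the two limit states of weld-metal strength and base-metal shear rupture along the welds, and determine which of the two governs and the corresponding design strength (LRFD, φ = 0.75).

φR_n ≈ 185 kip (weld metal governs)

E80XX → F_EXX = 80 ksi.
t_e = 0.707 × 0.25 = 0.1767 in; L = 29 in.
Weld metal: φR_n = 0.75 × 0.6 × 80 × 0.1767 × 29 = 184.5 kip.
Base metal (shear rupture): φR_n = 0.75 × 0.6 × 58 × 0.375 × 29 = 283.8 kip.
Governing: weld metal.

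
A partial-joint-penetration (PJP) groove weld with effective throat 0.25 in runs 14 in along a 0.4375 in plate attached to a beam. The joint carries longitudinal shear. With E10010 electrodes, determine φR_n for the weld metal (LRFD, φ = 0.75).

φR_n ≈ 158 kip

E100XX → F_EXX = 100 ksi.
Effective throat (given) t_e = 0.25 in.
A_we = 0.25 × 14 = 3.5 in².
F_nw = 0.6 F_EXX = 60 ksi.
φR_n = 0.75 × 60 × 3.5 = 157.5 kip.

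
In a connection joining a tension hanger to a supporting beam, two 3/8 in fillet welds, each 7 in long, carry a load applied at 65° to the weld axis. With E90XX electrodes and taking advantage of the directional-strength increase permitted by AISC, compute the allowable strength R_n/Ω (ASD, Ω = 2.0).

E90XX → F_EXX = 90 ksi.
t_e = 0.707 × 0.375 = 0.2651 in; A_we = 0.2651 × 14 = 3.712 in².
Directional factor: 1.0 + 0.5 sin^1.5(65°) = 1.431.
F_nw = 0.6 × 90 × 1.431 = 77.3 ksi.
R_n/Ω = (77.3 × 3.712) / 2.0 = 143.5 kips.

R_n/Ω ≈ 143 kips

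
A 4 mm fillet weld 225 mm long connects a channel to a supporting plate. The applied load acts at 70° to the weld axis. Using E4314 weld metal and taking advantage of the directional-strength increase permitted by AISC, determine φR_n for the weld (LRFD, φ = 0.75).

φR_n ≈ 179 kN

E43XX → F_EXX = 430 MPa.
t_e = 0.707 × 4 = 2.828 mm; A_we = 2.828 × 225 = 636.3 mm².
Directional factor: 1.0 + 0.5 sin^1.5(70°) = 1.455.
F_nw = 0.6 × 430 × 1.455 = 375.5 MPa.
φR_n = 0.75 × 375.5 × 636.3 × 10⁻³ = 179.2 kN.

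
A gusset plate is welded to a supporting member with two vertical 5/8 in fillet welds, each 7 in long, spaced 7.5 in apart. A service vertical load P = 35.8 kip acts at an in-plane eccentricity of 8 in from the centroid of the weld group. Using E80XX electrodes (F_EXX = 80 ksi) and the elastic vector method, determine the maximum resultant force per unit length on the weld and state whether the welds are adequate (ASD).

f_max ≈ 7.85 kip/in; adequate

Total weld length L_w = 14 in. Treat welds as unit-width lines.
Polar moment about centroid: J = 2[d³/12 + d(b/2)²] = 2[7³/12 + 7×3.75²] = 254 in³.
Direct shear f_v = P/L_w = 35.8 / 14 = 2.557 kip/in (vertical).
Torsion M = P·e = 35.8 × 8 = 286.4 kip·in.
Critical point at (x, y) = (3.75, 3.5) from centroid. f_tx = M·y/J = 3.946 kip/in; f_ty = M·x/J = 4.228 kip/in.
Resultant f_max = √[f_tx² + (f_v + f_ty)²] = √[3.946² + (2.557 + 4.228)²] = 7.849 kip/in.
Capacity per unit length: r_n/Ω = (1/2.0) × 0.6 × 80 × (0.707 × 0.625) = 10.6 kip/in.
7.849 ≤ 10.6 → adequate.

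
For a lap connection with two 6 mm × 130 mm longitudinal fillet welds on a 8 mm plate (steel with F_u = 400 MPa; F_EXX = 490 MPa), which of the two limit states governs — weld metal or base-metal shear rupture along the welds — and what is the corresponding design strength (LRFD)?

t_e = 0.707 × 6 = 4.242 mm; L = 260 mm.
Weld metal: φR_n = 0.75 × 0.6 × 490 × 4.242 × 260 × 10⁻³ = 243.2 kN.
Base metal (shear rupture): φR_n = 0.75 × 0.6 × 400 × 8 × 260 × 10⁻³ = 374.4 kN.
Governing: weld metal.

φR_n ≈ 243 kN (weld metal governs)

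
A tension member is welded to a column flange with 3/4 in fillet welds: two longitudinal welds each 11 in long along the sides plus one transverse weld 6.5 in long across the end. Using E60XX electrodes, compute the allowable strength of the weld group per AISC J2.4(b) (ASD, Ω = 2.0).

E60XX → F_EXX = 60 ksi.
t_e = 0.707 × 0.75 = 0.5302 in.
R_nwl = 0.6 × 60 × 0.5302 × 22 = 420 kip (longitudinal, 2 welds).
R_nwt = 0.6 × 60 × 0.5302 × 6.5 = 124.1 kip (transverse, base value).
(i) R_nwl + R_nwt = 544 kip; (ii) 0.85 R_nwl + 1.5 R_nwt = 543.1 kip.
R_n = max = 544 kip [governs: (i)]; R_n/Ω = 272 kip.

R_n/Ω ≈ 272 kip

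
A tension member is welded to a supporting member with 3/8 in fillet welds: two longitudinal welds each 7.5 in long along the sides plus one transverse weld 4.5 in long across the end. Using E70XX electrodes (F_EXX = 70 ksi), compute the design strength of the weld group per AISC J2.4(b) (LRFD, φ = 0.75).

φR_n ≈ 163 kips

t_e = 0.707 × 0.375 = 0.2651 in.
R_nwl = 0.6 × 70 × 0.2651 × 15 = 167 kips (longitudinal, 2 welds).
R_nwt = 0.6 × 70 × 0.2651 × 4.5 = 50.11 kips (transverse, base value).
(i) R_nwl + R_nwt = 217.1 kips; (ii) 0.85 R_nwl + 1.5 R_nwt = 217.1 kips.
R_n = max = 217.1 kips [governs: (ii)]; φR_n = 162.9 kips.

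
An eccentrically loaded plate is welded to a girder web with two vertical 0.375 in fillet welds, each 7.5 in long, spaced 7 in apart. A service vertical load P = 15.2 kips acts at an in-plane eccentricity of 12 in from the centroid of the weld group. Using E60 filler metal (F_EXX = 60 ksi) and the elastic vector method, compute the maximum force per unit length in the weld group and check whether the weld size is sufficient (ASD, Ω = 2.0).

Total weld length L_w = 15 in. Treat welds as unit-width lines.
Polar moment about centroid: J = 2[d³/12 + d(b/2)²] = 2[7.5³/12 + 7.5×3.5²] = 254.1 in³.
Direct shear f_v = P/L_w = 15.2 / 15 = 1.013 kip/in (vertical).
Torsion M = P·e = 15.2 × 12 = 182.4 kip·in.
Critical point at (x, y) = (3.5, 3.75) from centroid. f_tx = M·y/J = 2.692 kip/in; f_ty = M·x/J = 2.513 kip/in.
Resultant f_max = √[f_tx² + (f_v + f_ty)²] = √[2.692² + (1.013 + 2.513)²] = 4.436 kip/in.
Capacity per unit length: r_n/Ω = (1/2.0) × 0.6 × 60 × (0.707 × 0.375) = 4.772 kip/in.
4.436 ≤ 4.772 → adequate.

f_max ≈ 4.44 kip/in; adequate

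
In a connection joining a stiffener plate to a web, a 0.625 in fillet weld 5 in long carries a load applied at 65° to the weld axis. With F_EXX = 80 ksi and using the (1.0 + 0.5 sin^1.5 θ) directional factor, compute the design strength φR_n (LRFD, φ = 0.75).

φR_n ≈ 114 kips

t_e = 0.707 × 0.625 = 0.4419 in; A_we = 0.4419 × 5 = 2.209 in².
Directional factor: 1.0 + 0.5 sin^1.5(65°) = 1.431.
F_nw = 0.6 × 80 × 1.431 = 68.71 ksi.
φR_n = 0.75 × 68.71 × 2.209 = 113.9 kips.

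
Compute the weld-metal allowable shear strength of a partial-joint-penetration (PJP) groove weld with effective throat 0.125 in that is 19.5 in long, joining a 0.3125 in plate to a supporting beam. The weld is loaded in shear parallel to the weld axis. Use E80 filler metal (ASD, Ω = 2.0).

R_n/Ω ≈ 58.5 kips

E80XX → F_EXX = 80 ksi.
Effective throat (given) t_e = 0.125 in.
A_we = 0.125 × 19.5 = 2.438 in².
F_nw = 0.6 F_EXX = 48 ksi.
R_n/Ω = (48 × 2.438) / 2.0 = 58.5 kips.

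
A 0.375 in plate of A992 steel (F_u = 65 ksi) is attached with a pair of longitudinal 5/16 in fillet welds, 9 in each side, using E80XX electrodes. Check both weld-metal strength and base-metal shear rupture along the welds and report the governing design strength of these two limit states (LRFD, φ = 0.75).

φR_n ≈ 143 kips (weld metal governs)

E80XX → F_EXX = 80 ksi.
t_e = 0.707 × 0.3125 = 0.2209 in; L = 18 in.
Weld metal: φR_n = 0.75 × 0.6 × 80 × 0.2209 × 18 = 143.2 kips.
Base metal (shear rupture): φR_n = 0.75 × 0.6 × 65 × 0.375 × 18 = 197.4 kips.
Governing: weld metal.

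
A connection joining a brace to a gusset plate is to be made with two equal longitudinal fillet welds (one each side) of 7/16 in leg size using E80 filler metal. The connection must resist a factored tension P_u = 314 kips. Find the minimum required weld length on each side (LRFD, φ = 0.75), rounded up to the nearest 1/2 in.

L = 14.5 in on each side

E80XX → F_EXX = 80 ksi.
Throat t_e = 0.707 × 0.4375 = 0.3093 in.
φr_n = 0.75 × 0.6 × 80 × 0.3093 = 11.14 kips/in.
L_req = P_u / φr_n = 314 / 11.14 = 28.2 in total.
Per side: 28.2 / 2 = 14.1 in.
Round up → use L = 14.5 in on each side.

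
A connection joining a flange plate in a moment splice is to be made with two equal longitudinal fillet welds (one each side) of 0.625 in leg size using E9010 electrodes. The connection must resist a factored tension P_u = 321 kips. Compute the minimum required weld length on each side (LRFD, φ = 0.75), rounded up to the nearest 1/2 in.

E90XX → F_EXX = 90 ksi.
Throat t_e = 0.707 × 0.625 = 0.4419 in.
φr_n = 0.75 × 0.6 × 90 × 0.4419 = 17.9 kips/in.
L_req = P_u / φr_n = 321 / 17.9 = 17.94 in total.
Per side: 17.94 / 2 = 8.969 in.
Round up → use L = 9 in on each side.

L = 9 in on each side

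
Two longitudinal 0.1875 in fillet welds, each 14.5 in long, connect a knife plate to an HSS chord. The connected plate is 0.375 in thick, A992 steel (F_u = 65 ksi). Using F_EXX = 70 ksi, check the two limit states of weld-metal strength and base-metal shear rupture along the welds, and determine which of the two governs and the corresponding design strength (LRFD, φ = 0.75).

t_e = 0.707 × 0.1875 = 0.1326 in; L = 29 in.
Weld metal: φR_n = 0.75 × 0.6 × 70 × 0.1326 × 29 = 121.1 kip.
Base metal (shear rupture): φR_n = 0.75 × 0.6 × 65 × 0.375 × 29 = 318.1 kip.
Governing: weld metal.

φR_n ≈ 121 kip (weld metal governs)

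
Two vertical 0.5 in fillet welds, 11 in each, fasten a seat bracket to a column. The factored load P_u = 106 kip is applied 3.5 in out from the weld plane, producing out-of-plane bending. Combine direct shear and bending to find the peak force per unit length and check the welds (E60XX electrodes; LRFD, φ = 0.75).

E60XX → F_EXX = 60 ksi.
L_w = 2 × 11 = 22 in; section modulus (unit throat) S = 2 × L²/6 = 40.33 in².
Direct shear f_v = P/L_w = 106/22 = 4.818 kip/in.
Moment M = P × e = 106 × 3.5 = 371 kip·in; bending f_b = M/S = 9.198 kip/in.
f_max = √(f_v² + f_b²) = √(4.818² + 9.198²) = 10.38 kip/in.
φr_n = 0.75 × 0.6 × 60 × (0.707 × 0.5) = 9.544 kip/in → NOT adequate.

f_max ≈ 10.4 kip/in; NOT adequate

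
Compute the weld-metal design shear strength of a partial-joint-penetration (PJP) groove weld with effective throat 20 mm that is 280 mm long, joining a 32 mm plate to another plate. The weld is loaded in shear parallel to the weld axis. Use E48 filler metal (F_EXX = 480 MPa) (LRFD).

Effective throat (given) t_e = 20 mm.
A_we = 20 × 280 = 5600 mm².
F_nw = 0.6 F_EXX = 288 MPa.
φR_n = 0.75 × 288 × 5600 × 10⁻³ = 1210 kN.

φR_n ≈ 1210 kN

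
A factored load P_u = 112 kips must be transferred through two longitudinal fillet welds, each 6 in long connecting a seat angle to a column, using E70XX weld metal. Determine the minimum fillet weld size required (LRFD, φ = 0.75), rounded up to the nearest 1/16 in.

E70XX → F_EXX = 70 ksi.
Total weld length L = 12 in.
Required throat t_e = P_u / (φ × 0.6 F_EXX × L) = 112 / (0.75 × 0.6 × 70 × 12) = 0.2963 in.
Required leg w = t_e / 0.707 = 0.4191 in → use 7/16 in.

w = 7/16 in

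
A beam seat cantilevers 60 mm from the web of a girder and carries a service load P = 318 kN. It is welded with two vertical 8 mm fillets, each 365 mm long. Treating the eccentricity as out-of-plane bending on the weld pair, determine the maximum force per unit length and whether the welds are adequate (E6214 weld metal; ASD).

f_max ≈ 612 N/mm; adequate

E62XX → F_EXX = 620 MPa.
L_w = 2 × 365 = 730 mm; section modulus (unit throat) S = 2 × L²/6 = 44410 mm².
Direct shear f_v = P/L_w = 318×10³/730 = 435.6 N/mm.
Moment M = P × e = 318×10³ × 60 = 19080000 N·mm; bending f_b = M/S = 429.6 N/mm.
f_max = √(f_v² + f_b²) = √(435.6² + 429.6²) = 611.8 N/mm.
r_n/Ω = (1/2.0) × 0.6 × 620 × (0.707 × 8) = 1052 N/mm → adequate.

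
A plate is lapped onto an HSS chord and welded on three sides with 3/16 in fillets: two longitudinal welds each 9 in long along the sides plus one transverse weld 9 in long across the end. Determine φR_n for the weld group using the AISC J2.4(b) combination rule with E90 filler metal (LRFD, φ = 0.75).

φR_n ≈ 155 kips

E90XX → F_EXX = 90 ksi.
t_e = 0.707 × 0.1875 = 0.1326 in.
R_nwl = 0.6 × 90 × 0.1326 × 18 = 128.9 kips (longitudinal, 2 welds).
R_nwt = 0.6 × 90 × 0.1326 × 9 = 64.43 kips (transverse, base value).
(i) R_nwl + R_nwt = 193.3 kips; (ii) 0.85 R_nwl + 1.5 R_nwt = 206.2 kips.
R_n = max = 206.2 kips [governs: (ii)]; φR_n = 154.6 kips.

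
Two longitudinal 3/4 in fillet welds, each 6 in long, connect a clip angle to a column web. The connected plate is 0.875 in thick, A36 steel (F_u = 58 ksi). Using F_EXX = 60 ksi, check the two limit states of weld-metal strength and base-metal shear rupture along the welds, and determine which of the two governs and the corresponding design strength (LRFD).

φR_n ≈ 172 kips (weld metal governs)

t_e = 0.707 × 0.75 = 0.5302 in; L = 12 in.
Weld metal: φR_n = 0.75 × 0.6 × 60 × 0.5302 × 12 = 171.8 kips.
Base metal (shear rupture): φR_n = 0.75 × 0.6 × 58 × 0.875 × 12 = 274 kips.
Governing: weld metal.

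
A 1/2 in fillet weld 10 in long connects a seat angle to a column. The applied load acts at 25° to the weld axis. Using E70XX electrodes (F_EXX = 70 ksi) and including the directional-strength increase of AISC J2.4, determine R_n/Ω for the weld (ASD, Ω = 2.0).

t_e = 0.707 × 0.5 = 0.3535 in; A_we = 0.3535 × 10 = 3.535 in².
Directional factor: 1.0 + 0.5 sin^1.5(25°) = 1.137.
F_nw = 0.6 × 70 × 1.137 = 47.77 ksi.
R_n/Ω = (47.77 × 3.535) / 2.0 = 84.43 kips.

R_n/Ω ≈ 84.4 kips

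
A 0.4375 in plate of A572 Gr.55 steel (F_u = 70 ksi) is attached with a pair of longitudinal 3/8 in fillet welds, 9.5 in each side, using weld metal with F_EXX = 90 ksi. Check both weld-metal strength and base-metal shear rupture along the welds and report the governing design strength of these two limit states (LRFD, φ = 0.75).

φR_n ≈ 204 kips (weld metal governs)

t_e = 0.707 × 0.375 = 0.2651 in; L = 19 in.
Weld metal: φR_n = 0.75 × 0.6 × 90 × 0.2651 × 19 = 204 kips.
Base metal (shear rupture): φR_n = 0.75 × 0.6 × 70 × 0.4375 × 19 = 261.8 kips.
Governing: weld metal.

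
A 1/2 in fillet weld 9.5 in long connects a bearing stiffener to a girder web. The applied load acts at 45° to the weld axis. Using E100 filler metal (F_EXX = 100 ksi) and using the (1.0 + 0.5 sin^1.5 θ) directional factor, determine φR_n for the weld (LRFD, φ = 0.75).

t_e = 0.707 × 0.5 = 0.3535 in; A_we = 0.3535 × 9.5 = 3.358 in².
Directional factor: 1.0 + 0.5 sin^1.5(45°) = 1.297.
F_nw = 0.6 × 100 × 1.297 = 77.84 ksi.
φR_n = 0.75 × 77.84 × 3.358 = 196 kips.

φR_n ≈ 196 kips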